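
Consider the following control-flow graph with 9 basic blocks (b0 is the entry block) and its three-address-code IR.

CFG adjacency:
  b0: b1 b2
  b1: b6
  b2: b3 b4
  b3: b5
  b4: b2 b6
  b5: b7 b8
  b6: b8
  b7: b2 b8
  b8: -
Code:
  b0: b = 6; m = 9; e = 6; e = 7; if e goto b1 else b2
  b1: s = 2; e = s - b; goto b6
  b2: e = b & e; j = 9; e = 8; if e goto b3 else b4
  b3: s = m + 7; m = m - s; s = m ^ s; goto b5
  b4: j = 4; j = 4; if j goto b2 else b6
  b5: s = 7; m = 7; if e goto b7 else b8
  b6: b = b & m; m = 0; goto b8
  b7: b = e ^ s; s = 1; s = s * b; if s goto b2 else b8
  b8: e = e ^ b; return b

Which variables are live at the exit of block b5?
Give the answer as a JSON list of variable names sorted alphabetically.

Block summaries:
  b0 def {b,e,m} use ∅
  b1 def {e,s} use {b}
  b2 def {e,j} use {b,e}
  b3 def {m,s} use {m}
  b4 def {j} use ∅
  b5 def {m,s} use {e}
  b6 def {b,m} use {b,m}
  b7 def {b,s} use {e,s}
  b8 def {e} use {b,e}

Backward fixpoint:
  b0 li=∅ lo={b,e,m}
  b1 li={b,m} lo={b,e,m}
  b2 li={b,e,m} lo={b,e,m}
  b3 li={b,e,m} lo={b,e}
  b4 li={b,e,m} lo={b,e,m}
  b5 li={b,e} lo={b,e,m,s}
  b6 li={b,e,m} lo={b,e}
  b7 li={e,m,s} lo={b,e,m}
  b8 li={b,e} lo=∅

live-out(b5) = ["b", "e", "m", "s"]

Answer: ["b", "e", "m", "s"]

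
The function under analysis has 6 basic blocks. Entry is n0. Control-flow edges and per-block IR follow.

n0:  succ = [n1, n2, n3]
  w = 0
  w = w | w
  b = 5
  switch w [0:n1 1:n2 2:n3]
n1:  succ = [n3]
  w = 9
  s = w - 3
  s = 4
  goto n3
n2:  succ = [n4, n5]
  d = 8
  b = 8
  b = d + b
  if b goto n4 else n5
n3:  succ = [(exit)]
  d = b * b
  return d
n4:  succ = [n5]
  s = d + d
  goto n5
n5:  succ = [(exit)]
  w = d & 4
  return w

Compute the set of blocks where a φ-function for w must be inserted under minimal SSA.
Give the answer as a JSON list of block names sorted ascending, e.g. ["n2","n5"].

Answer: ["n3"]

Analysis:
idom tree: n1←n0 n2←n0 n3←n0 n4←n2 n5←n2
Join-block Dom:
  n3: preds {n0,n1}: {n0} ∩ {n0,n1} = {n0}; idom=n0
  n5: preds {n2,n4}: {n0,n2} ∩ {n0,n2,n4} = {n0,n2}; idom=n2

DF derivation:
  join n3 pred n0: · stop@n0
  join n3 pred n1: n1 stop@n0
  join n5 pred n2: · stop@n2
  join n5 pred n4: n4 stop@n2
  DF(n0)=∅
  DF(n1)={n3}
  DF(n2)=∅
  DF(n3)=∅
  DF(n4)={n5}
  DF(n5)=∅

φ for w: defs {n0,n1,n5}
  DF⁺ = {n3}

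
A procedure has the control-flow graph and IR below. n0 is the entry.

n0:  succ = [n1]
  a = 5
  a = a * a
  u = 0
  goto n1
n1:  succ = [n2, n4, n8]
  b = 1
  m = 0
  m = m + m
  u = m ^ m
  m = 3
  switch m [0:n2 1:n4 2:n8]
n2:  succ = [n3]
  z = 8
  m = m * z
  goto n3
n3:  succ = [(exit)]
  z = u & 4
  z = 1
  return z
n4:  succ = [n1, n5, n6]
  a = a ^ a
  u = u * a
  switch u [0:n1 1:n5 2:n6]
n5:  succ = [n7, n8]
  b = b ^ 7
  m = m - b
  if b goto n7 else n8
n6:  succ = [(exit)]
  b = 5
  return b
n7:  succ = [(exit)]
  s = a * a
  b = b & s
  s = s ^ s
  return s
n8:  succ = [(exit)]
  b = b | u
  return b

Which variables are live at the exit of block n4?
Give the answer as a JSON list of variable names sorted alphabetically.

Block summaries:
  n0 def {a,u} use ∅
  n1 def {b,m,u} use ∅
  n2 def {m,z} use {m}
  n3 def {z} use {u}
  n4 def {a,u} use {a,u}
  n5 def {b,m} use {b,m}
  n6 def {b} use ∅
  n7 def {b,s} use {a,b}
  n8 def {b} use {b,u}

Backward fixpoint:
  n0 li=∅ lo={a}
  n1 li={a} lo={a,b,m,u}
  n2 li={m,u} lo={u}
  n3 li={u} lo=∅
  n4 li={a,b,m,u} lo={a,b,m,u}
  n5 li={a,b,m,u} lo={a,b,u}
  n6 li=∅ lo=∅
  n7 li={a,b} lo=∅
  n8 li={b,u} lo=∅

live-out(n4) = ["a", "b", "m", "u"]

Answer: ["a", "b", "m", "u"]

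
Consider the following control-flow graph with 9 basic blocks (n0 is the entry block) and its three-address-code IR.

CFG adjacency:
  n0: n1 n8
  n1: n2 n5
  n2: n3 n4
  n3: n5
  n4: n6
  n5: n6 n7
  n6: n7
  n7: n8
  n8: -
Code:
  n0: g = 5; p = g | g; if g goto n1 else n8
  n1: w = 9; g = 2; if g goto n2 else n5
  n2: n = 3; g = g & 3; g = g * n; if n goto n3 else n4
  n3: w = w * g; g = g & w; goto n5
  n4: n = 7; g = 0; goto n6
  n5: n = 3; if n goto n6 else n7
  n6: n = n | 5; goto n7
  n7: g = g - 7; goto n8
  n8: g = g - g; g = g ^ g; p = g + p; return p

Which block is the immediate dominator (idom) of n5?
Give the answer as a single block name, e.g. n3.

Answer: n1

Derivation:
idom tree: n1←n0 n2←n1 n3←n2 n4←n2 n5←n1 n6←n1 n7←n1 n8←n0
Dom at joins:
  n5: preds {n1,n3}: {n0,n1} ∩ {n0,n1,n2,n3} = {n0,n1}; idom=n1
  n6: preds {n4,n5}: {n0,n1,n2,n4} ∩ {n0,n1,n5} = {n0,n1}; idom=n1
  n7: preds {n5,n6}: {n0,n1,n5} ∩ {n0,n1,n6} = {n0,n1}; idom=n1
  n8: preds {n0,n7}: {n0} ∩ {n0,n1,n7} = {n0}; idom=n0

idom(n5) = n1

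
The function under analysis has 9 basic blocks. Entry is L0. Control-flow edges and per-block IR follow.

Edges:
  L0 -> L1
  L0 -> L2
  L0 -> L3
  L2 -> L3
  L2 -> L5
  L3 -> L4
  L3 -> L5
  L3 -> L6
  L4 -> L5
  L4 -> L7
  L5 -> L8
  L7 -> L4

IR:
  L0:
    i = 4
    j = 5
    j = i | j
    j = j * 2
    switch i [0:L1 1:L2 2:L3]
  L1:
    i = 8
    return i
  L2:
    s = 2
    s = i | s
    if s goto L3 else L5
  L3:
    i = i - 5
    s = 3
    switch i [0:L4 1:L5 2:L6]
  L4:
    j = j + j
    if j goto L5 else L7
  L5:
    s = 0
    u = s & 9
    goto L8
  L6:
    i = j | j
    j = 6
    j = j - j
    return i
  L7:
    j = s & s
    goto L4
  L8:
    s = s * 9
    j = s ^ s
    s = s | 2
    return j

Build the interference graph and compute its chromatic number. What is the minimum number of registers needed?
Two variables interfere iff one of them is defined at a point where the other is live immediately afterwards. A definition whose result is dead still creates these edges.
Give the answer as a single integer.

def/use:
  L0: {i,j} / ∅
  L1: {i} / ∅
  L2: {s} / {i}
  L3: {i,s} / {i}
  L4: {j} / {j}
  L5: {s,u} / ∅
  L6: {i,j} / {j}
  L7: {j} / {s}
  L8: {j,s} / {s}

Backward fixpoint:
  L0 li=∅ lo={i,j}
  L1 li=∅ lo=∅
  L2 li={i,j} lo={i,j}
  L3 li={i,j} lo={j,s}
  L4 li={j,s} lo={s}
  L5 li=∅ lo={s}
  L6 li={j} lo=∅
  L7 li={s} lo={j,s}
  L8 li={s} lo=∅

Interfere edges:
  i↔{j,s}
  j↔{i,s}
  s↔{i,j,u}
  u↔{s}

Registers:
  clique {i,j,s} ⇒ need ≥ 3
  3-colouring: r0={s}  r1={i,u}  r2={j}
  χ = 3

Answer: 3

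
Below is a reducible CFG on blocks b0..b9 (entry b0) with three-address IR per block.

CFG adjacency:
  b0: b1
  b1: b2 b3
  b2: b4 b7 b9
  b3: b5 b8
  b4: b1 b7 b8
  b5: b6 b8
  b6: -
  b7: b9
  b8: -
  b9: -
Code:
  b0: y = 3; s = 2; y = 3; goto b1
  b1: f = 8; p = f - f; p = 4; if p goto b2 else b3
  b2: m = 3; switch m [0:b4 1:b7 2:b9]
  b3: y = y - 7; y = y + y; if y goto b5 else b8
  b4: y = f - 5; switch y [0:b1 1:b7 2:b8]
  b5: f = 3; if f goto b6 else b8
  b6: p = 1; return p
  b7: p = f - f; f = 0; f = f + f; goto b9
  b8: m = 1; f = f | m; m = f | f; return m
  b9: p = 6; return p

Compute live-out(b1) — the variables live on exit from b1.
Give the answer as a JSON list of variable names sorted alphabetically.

Answer: ["f", "y"]

Analysis:
def/use:
  b0: {s,y} / ∅
  b1: {f,p} / ∅
  b2: {m} / ∅
  b3: {y} / {y}
  b4: {y} / {f}
  b5: {f} / ∅
  b6: {p} / ∅
  b7: {f,p} / {f}
  b8: {f,m} / {f}
  b9: {p} / ∅

Live sets:
  live b0: ∅→{y}
  live b1: {y}→{f,y}
  live b2: {f}→{f}
  live b3: {f,y}→{f}
  live b4: {f}→{f,y}
  live b5: ∅→{f}
  live b6: ∅→∅
  live b7: {f}→∅
  live b8: {f}→∅
  live b9: ∅→∅

live-out(b1) = ["f", "y"]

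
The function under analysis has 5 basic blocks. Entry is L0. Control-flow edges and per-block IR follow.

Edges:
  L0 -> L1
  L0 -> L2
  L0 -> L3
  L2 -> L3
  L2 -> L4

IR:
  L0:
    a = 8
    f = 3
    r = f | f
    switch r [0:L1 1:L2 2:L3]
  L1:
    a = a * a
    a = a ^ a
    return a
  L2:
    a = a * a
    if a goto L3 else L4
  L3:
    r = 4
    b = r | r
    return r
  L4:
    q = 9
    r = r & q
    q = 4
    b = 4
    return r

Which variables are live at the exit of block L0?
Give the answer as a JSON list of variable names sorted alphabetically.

Block summaries:
  L0: def={a,f,r} ue=∅
  L1: def={a} ue={a}
  L2: def={a} ue={a}
  L3: def={b,r} ue=∅
  L4: def={b,q,r} ue={r}

Live sets:
  L0: in=∅ out={a,r}
  L1: in={a} out=∅
  L2: in={a,r} out={r}
  L3: in=∅ out=∅
  L4: in={r} out=∅

live-out(L0) = ["a", "r"]

Answer: ["a", "r"]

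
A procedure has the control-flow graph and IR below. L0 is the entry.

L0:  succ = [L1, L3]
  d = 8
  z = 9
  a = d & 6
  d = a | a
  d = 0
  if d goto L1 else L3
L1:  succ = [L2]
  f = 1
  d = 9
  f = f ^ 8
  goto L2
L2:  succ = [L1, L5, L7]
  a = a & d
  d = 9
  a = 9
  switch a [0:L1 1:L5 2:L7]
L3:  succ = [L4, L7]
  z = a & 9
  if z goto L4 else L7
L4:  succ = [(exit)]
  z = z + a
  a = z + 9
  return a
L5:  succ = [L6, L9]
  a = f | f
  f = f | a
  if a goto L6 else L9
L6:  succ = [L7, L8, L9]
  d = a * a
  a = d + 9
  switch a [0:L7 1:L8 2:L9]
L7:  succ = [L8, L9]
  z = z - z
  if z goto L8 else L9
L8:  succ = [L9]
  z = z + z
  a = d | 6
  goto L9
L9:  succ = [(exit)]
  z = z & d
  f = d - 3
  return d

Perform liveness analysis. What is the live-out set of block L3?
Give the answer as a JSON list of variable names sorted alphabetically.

Block summaries:
  L0: {a,d,z} / ∅
  L1: {d,f} / ∅
  L2: {a,d} / {a,d}
  L3: {z} / {a}
  L4: {a,z} / {a,z}
  L5: {a,f} / {f}
  L6: {a,d} / {a}
  L7: {z} / {z}
  L8: {a,z} / {d,z}
  L9: {f,z} / {d,z}

Live sets:
  L0 li=∅ lo={a,d,z}
  L1 li={a,z} lo={a,d,f,z}
  L2 li={a,d,f,z} lo={a,d,f,z}
  L3 li={a,d} lo={a,d,z}
  L4 li={a,z} lo=∅
  L5 li={d,f,z} lo={a,d,z}
  L6 li={a,z} lo={d,z}
  L7 li={d,z} lo={d,z}
  L8 li={d,z} lo={d,z}
  L9 li={d,z} lo=∅

live-out(L3) = ["a", "d", "z"]

Answer: ["a", "d", "z"]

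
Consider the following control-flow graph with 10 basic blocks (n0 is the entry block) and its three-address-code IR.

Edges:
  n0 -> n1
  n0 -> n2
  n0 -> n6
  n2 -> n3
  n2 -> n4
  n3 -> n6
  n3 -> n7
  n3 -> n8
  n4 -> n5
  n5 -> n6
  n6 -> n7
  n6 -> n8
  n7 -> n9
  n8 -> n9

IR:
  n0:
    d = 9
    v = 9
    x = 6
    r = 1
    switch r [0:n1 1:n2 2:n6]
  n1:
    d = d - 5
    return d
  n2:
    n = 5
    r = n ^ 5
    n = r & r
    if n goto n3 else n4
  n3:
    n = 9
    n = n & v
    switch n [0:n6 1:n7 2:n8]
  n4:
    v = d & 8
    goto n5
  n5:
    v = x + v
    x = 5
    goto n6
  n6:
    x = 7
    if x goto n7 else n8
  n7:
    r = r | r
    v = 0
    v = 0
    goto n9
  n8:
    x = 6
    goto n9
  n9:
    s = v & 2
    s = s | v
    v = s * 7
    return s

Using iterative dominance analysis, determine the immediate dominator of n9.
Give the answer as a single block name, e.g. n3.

Answer: n0

Analysis:
idom tree: n1←n0 n2←n0 n3←n2 n4←n2 n5←n4 n6←n0 n7←n0 n8←n0 n9←n0
Join-block Dom:
  n6: preds {n0,n3,n5}: {n0} ∩ {n0,n2,n3} ∩ {n0,n2,n4,n5} = {n0}; idom=n0
  n7: preds {n3,n6}: {n0,n2,n3} ∩ {n0,n6} = {n0}; idom=n0
  n8: preds {n3,n6}: {n0,n2,n3} ∩ {n0,n6} = {n0}; idom=n0
  n9: preds {n7,n8}: {n0,n7} ∩ {n0,n8} = {n0}; idom=n0

idom(n9) = n0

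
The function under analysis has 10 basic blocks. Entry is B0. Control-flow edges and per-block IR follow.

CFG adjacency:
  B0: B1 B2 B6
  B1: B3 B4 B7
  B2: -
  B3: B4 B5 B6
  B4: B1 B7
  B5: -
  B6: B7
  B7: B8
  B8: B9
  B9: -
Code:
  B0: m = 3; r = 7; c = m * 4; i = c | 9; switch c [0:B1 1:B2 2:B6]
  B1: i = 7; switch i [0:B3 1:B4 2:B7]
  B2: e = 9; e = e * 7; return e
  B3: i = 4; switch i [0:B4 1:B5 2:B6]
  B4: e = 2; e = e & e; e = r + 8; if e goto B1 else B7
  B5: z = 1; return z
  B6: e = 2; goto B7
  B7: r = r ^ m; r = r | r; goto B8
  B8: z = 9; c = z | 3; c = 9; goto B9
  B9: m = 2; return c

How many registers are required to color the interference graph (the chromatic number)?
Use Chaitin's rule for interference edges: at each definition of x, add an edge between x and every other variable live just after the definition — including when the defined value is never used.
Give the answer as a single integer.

Answer: 4

Analysis:
Per-block:
  B0 def {c,i,m,r} use ∅
  B1 def {i} use ∅
  B2 def {e} use ∅
  B3 def {i} use ∅
  B4 def {e} use {r}
  B5 def {z} use ∅
  B6 def {e} use ∅
  B7 def {r} use {m,r}
  B8 def {c,z} use ∅
  B9 def {m} use {c}

Backward fixpoint:
  B0: in=∅ out={m,r}
  B1: in={m,r} out={m,r}
  B2: in=∅ out=∅
  B3: in={m,r} out={m,r}
  B4: in={m,r} out={m,r}
  B5: in=∅ out=∅
  B6: in={m,r} out={m,r}
  B7: in={m,r} out=∅
  B8: in=∅ out={c}
  B9: in={c} out=∅

Interfere edges:
  c — {i,m,r}
  e — {m,r}
  i — {c,m,r}
  m — {c,e,i,r}
  r — {c,e,i,m}
  z — ∅

Colouring:
  {c,i,m,r} pairwise interfere (4-clique) ⇒ χ ≥ 4
  assign c→c2 e→c2 i→c3 m→c0 r→c1 z→c0 — no edge inside a register ⇒ χ ≤ 4
  χ = 4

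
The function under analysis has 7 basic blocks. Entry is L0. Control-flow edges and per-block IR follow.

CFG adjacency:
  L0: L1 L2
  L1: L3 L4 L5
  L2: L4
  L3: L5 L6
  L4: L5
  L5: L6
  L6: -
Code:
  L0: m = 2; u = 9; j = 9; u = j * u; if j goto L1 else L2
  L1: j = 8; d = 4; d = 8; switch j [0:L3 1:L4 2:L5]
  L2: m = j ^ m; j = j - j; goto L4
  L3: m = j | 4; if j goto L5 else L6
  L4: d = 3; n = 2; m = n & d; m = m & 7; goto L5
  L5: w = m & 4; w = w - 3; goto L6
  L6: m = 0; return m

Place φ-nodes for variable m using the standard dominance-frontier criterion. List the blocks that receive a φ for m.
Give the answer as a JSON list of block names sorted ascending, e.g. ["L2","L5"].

idom tree: L1←L0 L2←L0 L3←L1 L4←L0 L5←L0 L6←L0
Dom∩ at merges:
  L4: preds {L1,L2}: {L0,L1} ∩ {L0,L2} = {L0}; idom=L0
  L5: preds {L1,L3,L4}: {L0,L1} ∩ {L0,L1,L3} ∩ {L0,L4} = {L0}; idom=L0
  L6: preds {L3,L5}: {L0,L1,L3} ∩ {L0,L5} = {L0}; idom=L0

Frontier:
  L4←L1: walk L1 to L0
  L4←L2: walk L2 to L0
  L5←L1: walk L1 to L0
  L5←L3: walk L3→L1 to L0
  L5←L4: walk L4 to L0
  L6←L3: walk L3→L1 to L0
  L6←L5: walk L5 to L0
  L0 → ∅
  L1 → {L4,L5,L6}
  L2 → {L4}
  L3 → {L5,L6}
  L4 → {L5}
  L5 → {L6}
  L6 → ∅

φ for m: defs {L0,L2,L3,L4,L6}
  DF⁺ = {L4,L5,L6}

Answer: ["L4", "L5", "L6"]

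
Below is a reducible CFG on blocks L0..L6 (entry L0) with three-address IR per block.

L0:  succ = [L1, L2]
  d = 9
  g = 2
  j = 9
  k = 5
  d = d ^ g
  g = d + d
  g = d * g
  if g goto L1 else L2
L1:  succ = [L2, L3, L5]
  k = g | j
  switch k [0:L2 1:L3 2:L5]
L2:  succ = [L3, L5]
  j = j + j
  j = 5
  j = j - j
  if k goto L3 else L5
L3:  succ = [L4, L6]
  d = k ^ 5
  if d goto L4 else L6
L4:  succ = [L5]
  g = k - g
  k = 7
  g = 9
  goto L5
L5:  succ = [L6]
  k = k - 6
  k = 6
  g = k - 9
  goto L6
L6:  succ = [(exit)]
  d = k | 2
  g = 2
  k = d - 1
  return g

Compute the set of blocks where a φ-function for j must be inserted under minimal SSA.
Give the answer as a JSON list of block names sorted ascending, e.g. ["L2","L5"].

idom tree: L1←L0 L2←L0 L3←L0 L4←L3 L5←L0 L6←L0
Dom at joins:
  L2: preds {L0,L1}: {L0} ∩ {L0,L1} = {L0}; idom=L0
  L3: preds {L1,L2}: {L0,L1} ∩ {L0,L2} = {L0}; idom=L0
  L5: preds {L1,L2,L4}: {L0,L1} ∩ {L0,L2} ∩ {L0,L3,L4} = {L0}; idom=L0
  L6: preds {L3,L5}: {L0,L3} ∩ {L0,L5} = {L0}; idom=L0

DF derivation:
  L2←L0: walk · to L0
  L2←L1: walk L1 to L0
  L3←L1: walk L1 to L0
  L3←L2: walk L2 to L0
  L5←L1: walk L1 to L0
  L5←L2: walk L2 to L0
  L5←L4: walk L4→L3 to L0
  L6←L3: walk L3 to L0
  L6←L5: walk L5 to L0
  DF(L0)=∅
  DF(L1)={L2,L3,L5}
  DF(L2)={L3,L5}
  DF(L3)={L5,L6}
  DF(L4)={L5}
  DF(L5)={L6}
  DF(L6)=∅

φ for j: defs {L0,L2}
  DF⁺ = {L3,L5,L6}

Answer: ["L3", "L5", "L6"]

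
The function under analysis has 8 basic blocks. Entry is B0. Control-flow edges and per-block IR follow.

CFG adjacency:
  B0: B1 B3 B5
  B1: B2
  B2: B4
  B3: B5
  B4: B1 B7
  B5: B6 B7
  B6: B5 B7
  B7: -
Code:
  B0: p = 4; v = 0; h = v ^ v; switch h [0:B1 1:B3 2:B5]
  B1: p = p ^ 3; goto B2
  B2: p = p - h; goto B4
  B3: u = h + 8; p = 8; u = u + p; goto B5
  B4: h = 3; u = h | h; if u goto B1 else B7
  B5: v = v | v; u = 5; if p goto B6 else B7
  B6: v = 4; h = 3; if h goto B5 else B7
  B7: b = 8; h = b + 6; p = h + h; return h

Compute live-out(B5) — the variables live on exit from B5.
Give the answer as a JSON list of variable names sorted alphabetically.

Answer: ["p"]

Working:
Per-block:
  B0 def {h,p,v} use ∅
  B1 def {p} use {p}
  B2 def {p} use {h,p}
  B3 def {p,u} use {h}
  B4 def {h,u} use ∅
  B5 def {u,v} use {p,v}
  B6 def {h,v} use ∅
  B7 def {b,h,p} use ∅

Liveness:
  B0: in=∅ out={h,p,v}
  B1: in={h,p} out={h,p}
  B2: in={h,p} out={p}
  B3: in={h,v} out={p,v}
  B4: in={p} out={h,p}
  B5: in={p,v} out={p}
  B6: in={p} out={p,v}
  B7: in=∅ out=∅

live-out(B5) = ["p"]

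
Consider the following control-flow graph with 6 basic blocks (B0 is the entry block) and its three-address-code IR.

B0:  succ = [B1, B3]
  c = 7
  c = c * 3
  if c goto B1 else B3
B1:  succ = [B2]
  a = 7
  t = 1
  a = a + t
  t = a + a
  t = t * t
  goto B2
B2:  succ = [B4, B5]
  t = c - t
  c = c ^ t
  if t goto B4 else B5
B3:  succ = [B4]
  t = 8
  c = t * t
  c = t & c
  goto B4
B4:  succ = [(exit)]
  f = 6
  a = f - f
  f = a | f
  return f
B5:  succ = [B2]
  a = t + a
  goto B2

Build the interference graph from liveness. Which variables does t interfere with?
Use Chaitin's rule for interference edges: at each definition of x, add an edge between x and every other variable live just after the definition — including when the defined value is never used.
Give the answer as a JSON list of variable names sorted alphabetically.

Answer: ["a", "c"]

Derivation:
def/use:
  B0: {c} / ∅
  B1: {a,t} / ∅
  B2: {c,t} / {c,t}
  B3: {c,t} / ∅
  B4: {a,f} / ∅
  B5: {a} / {a,t}

Backward fixpoint:
  B0: in=∅ out={c}
  B1: in={c} out={a,c,t}
  B2: in={a,c,t} out={a,c,t}
  B3: in=∅ out=∅
  B4: in=∅ out=∅
  B5: in={a,c,t} out={a,c,t}

Interfere edges:
  a: {c,f,t}
  c: {a,t}
  f: {a}
  t: {a,c}

N(t) = ["a", "c"]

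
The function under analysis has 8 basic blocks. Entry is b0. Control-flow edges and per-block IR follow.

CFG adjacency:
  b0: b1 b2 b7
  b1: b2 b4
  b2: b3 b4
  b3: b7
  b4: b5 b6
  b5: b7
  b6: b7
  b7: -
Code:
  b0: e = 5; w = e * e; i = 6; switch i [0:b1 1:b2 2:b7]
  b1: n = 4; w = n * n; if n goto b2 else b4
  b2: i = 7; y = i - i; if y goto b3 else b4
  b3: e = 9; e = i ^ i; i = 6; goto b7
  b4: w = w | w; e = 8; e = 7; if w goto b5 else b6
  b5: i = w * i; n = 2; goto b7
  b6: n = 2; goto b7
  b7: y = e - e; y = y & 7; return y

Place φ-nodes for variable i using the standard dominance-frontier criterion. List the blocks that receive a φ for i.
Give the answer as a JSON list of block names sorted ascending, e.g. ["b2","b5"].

Answer: ["b4", "b7"]

Analysis:
idom tree: b1←b0 b2←b0 b3←b2 b4←b0 b5←b4 b6←b4 b7←b0
Dom at joins:
  b2: preds {b0,b1}: {b0} ∩ {b0,b1} = {b0}; idom=b0
  b4: preds {b1,b2}: {b0,b1} ∩ {b0,b2} = {b0}; idom=b0
  b7: preds {b0,b3,b5,b6}: {b0} ∩ {b0,b2,b3} ∩ {b0,b4,b5} ∩ {b0,b4,b6} = {b0}; idom=b0

DF walk-up:
  b2←b0: walk · to b0
  b2←b1: walk b1 to b0
  b4←b1: walk b1 to b0
  b4←b2: walk b2 to b0
  b7←b0: walk · to b0
  b7←b3: walk b3→b2 to b0
  b7←b5: walk b5→b4 to b0
  b7←b6: walk b6→b4 to b0
  DF(b0)=∅
  DF(b1)={b2,b4}
  DF(b2)={b4,b7}
  DF(b3)={b7}
  DF(b4)={b7}
  DF(b5)={b7}
  DF(b6)={b7}
  DF(b7)=∅

φ for i: defs {b0,b2,b3,b5}
  DF⁺ = {b4,b7}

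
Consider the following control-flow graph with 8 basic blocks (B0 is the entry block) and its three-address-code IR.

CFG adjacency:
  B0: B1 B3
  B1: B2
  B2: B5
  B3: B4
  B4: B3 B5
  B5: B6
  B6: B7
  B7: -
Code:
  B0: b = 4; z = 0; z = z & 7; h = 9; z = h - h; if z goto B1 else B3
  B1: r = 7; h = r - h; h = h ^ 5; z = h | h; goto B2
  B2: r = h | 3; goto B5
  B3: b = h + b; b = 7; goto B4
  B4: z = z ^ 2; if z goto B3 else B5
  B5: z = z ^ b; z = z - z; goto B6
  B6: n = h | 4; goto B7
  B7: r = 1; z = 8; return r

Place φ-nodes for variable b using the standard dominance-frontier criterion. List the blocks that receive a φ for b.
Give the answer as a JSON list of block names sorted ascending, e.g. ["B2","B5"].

idom tree: B1←B0 B2←B1 B3←B0 B4←B3 B5←B0 B6←B5 B7←B6
Join-block Dom:
  B3: preds {B0,B4}: {B0} ∩ {B0,B3,B4} = {B0}; idom=B0
  B5: preds {B2,B4}: {B0,B1,B2} ∩ {B0,B3,B4} = {B0}; idom=B0

DF walk-up:
  B3←B0: walk · to B0
  B3←B4: walk B4→B3 to B0
  B5←B2: walk B2→B1 to B0
  B5←B4: walk B4→B3 to B0
  DF(B0)=∅
  DF(B1)={B5}
  DF(B2)={B5}
  DF(B3)={B3,B5}
  DF(B4)={B3,B5}
  DF(B5)=∅
  DF(B6)=∅
  DF(B7)=∅

φ for b: defs {B0,B3}
  DF⁺ = {B3,B5}

Answer: ["B3", "B5"]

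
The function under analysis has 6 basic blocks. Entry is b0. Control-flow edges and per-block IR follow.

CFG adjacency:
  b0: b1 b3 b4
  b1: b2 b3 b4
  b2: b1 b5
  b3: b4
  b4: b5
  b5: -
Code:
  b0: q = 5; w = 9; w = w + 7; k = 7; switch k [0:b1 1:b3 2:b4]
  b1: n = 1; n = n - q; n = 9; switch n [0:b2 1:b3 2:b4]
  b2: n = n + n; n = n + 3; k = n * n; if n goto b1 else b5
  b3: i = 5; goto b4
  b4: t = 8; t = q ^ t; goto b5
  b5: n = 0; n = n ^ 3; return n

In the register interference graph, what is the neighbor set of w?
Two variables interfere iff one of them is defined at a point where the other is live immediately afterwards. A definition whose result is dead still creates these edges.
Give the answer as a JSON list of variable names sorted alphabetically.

Per-block:
  b0: def={k,q,w} ue=∅
  b1: def={n} ue={q}
  b2: def={k,n} ue={n}
  b3: def={i} ue=∅
  b4: def={t} ue={q}
  b5: def={n} ue=∅

Liveness:
  live b0: ∅→{q}
  live b1: {q}→{n,q}
  live b2: {n,q}→{q}
  live b3: {q}→{q}
  live b4: {q}→∅
  live b5: ∅→∅

Conflict graph:
  i: {q}
  k: {n,q}
  n: {k,q}
  q: {i,k,n,t,w}
  t: {q}
  w: {q}

N(w) = ["q"]

Answer: ["q"]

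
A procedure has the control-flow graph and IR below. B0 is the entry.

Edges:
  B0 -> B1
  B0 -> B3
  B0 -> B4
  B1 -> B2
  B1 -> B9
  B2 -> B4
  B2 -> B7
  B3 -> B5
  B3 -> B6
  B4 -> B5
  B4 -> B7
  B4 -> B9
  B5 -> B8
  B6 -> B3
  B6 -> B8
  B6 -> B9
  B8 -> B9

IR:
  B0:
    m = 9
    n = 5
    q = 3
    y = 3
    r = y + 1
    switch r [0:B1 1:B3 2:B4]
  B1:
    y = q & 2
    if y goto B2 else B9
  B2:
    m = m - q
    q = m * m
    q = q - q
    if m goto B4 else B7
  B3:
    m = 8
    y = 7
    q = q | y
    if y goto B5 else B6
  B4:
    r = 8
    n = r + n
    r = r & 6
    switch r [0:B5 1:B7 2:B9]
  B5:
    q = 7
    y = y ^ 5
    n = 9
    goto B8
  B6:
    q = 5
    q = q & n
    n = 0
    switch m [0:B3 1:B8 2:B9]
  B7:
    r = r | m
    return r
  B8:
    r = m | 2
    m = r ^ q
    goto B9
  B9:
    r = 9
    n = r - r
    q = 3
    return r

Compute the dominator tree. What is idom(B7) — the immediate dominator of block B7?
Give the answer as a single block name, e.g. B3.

Answer: B0

Working:
idom tree: B1←B0 B2←B1 B3←B0 B4←B0 B5←B0 B6←B3 B7←B0 B8←B0 B9←B0
Dom∩ at merges:
  B3: preds {B0,B6}: {B0} ∩ {B0,B3,B6} = {B0}; idom=B0
  B4: preds {B0,B2}: {B0} ∩ {B0,B1,B2} = {B0}; idom=B0
  B5: preds {B3,B4}: {B0,B3} ∩ {B0,B4} = {B0}; idom=B0
  B7: preds {B2,B4}: {B0,B1,B2} ∩ {B0,B4} = {B0}; idom=B0
  B8: preds {B5,B6}: {B0,B5} ∩ {B0,B3,B6} = {B0}; idom=B0
  B9: preds {B1,B4,B6,B8}: {B0,B1} ∩ {B0,B4} ∩ {B0,B3,B6} ∩ {B0,B8} = {B0}; idom=B0

idom(B7) = B0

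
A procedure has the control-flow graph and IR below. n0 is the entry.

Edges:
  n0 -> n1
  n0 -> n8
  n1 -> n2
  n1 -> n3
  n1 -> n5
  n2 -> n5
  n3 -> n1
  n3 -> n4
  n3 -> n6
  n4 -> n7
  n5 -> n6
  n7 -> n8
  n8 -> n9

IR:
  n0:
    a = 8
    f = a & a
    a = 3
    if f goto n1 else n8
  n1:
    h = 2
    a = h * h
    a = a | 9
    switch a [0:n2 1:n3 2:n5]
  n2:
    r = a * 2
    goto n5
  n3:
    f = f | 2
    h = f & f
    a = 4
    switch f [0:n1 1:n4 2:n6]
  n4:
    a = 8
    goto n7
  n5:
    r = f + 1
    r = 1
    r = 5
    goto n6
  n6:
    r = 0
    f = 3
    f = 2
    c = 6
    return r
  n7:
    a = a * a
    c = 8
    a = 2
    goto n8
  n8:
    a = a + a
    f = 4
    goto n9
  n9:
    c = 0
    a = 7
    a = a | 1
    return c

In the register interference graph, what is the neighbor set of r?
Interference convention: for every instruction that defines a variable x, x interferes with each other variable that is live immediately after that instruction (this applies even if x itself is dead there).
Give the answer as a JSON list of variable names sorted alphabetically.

Answer: ["c", "f"]

Derivation:
Per-block:
  n0: def={a,f} ue=∅
  n1: def={a,h} ue=∅
  n2: def={r} ue={a}
  n3: def={a,f,h} ue={f}
  n4: def={a} ue=∅
  n5: def={r} ue={f}
  n6: def={c,f,r} ue=∅
  n7: def={a,c} ue={a}
  n8: def={a,f} ue={a}
  n9: def={a,c} ue=∅

Live sets:
  n0: in=∅ out={a,f}
  n1: in={f} out={a,f}
  n2: in={a,f} out={f}
  n3: in={f} out={f}
  n4: in=∅ out={a}
  n5: in={f} out=∅
  n6: in=∅ out=∅
  n7: in={a} out={a}
  n8: in={a} out=∅
  n9: in=∅ out=∅

Interference:
  a↔{c,f}
  c↔{a,r}
  f↔{a,h,r}
  h↔{f}
  r↔{c,f}

N(r) = ["c", "f"]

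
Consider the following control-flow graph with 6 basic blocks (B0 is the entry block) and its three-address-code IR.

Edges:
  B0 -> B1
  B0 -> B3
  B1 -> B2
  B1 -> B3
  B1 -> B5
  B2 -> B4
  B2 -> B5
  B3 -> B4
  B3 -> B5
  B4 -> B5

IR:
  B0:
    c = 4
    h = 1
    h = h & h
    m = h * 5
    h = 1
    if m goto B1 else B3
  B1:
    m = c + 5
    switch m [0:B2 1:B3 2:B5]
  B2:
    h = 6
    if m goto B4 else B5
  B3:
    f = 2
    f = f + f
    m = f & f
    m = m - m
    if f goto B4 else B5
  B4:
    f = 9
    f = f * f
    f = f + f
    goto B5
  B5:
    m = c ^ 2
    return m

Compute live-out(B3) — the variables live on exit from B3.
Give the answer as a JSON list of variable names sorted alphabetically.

Per-block:
  B0 def {c,h,m} use ∅
  B1 def {m} use {c}
  B2 def {h} use {m}
  B3 def {f,m} use ∅
  B4 def {f} use ∅
  B5 def {m} use {c}

Live sets:
  live B0: ∅→{c}
  live B1: {c}→{c,m}
  live B2: {c,m}→{c}
  live B3: {c}→{c}
  live B4: {c}→{c}
  live B5: {c}→∅

live-out(B3) = ["c"]

Answer: ["c"]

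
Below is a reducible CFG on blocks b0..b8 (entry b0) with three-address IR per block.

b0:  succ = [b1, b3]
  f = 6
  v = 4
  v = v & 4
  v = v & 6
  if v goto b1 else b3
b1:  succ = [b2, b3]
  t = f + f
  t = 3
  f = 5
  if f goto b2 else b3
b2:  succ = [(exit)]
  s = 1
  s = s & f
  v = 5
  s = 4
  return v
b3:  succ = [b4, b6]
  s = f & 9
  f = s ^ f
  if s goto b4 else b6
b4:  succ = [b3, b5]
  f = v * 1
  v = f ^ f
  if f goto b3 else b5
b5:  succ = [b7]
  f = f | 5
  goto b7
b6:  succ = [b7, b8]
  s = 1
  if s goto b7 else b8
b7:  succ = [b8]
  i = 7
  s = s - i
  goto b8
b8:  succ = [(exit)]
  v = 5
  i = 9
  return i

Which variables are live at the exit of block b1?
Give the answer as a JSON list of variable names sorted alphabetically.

Answer: ["f", "v"]

Working:
Per-block:
  b0: def={f,v} ue=∅
  b1: def={f,t} ue={f}
  b2: def={s,v} ue={f}
  b3: def={f,s} ue={f}
  b4: def={f,v} ue={v}
  b5: def={f} ue={f}
  b6: def={s} ue=∅
  b7: def={i,s} ue={s}
  b8: def={i,v} ue=∅

Live sets:
  b0: in=∅ out={f,v}
  b1: in={f,v} out={f,v}
  b2: in={f} out=∅
  b3: in={f,v} out={s,v}
  b4: in={s,v} out={f,s,v}
  b5: in={f,s} out={s}
  b6: in=∅ out={s}
  b7: in={s} out=∅
  b8: in=∅ out=∅

live-out(b1) = ["f", "v"]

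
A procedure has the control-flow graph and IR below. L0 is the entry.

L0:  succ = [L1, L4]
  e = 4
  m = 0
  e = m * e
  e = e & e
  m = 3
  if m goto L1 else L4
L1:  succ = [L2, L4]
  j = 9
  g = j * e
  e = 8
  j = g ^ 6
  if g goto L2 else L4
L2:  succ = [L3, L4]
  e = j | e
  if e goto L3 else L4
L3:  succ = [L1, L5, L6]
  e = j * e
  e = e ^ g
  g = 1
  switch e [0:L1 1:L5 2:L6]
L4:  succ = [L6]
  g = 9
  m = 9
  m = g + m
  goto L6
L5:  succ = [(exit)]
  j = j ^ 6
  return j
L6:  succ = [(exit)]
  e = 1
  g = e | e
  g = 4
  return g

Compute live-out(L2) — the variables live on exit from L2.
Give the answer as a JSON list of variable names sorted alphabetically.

def/use:
  L0 def {e,m} use ∅
  L1 def {e,g,j} use {e}
  L2 def {e} use {e,j}
  L3 def {e,g} use {e,g,j}
  L4 def {g,m} use ∅
  L5 def {j} use {j}
  L6 def {e,g} use ∅

Live sets:
  live L0: ∅→{e}
  live L1: {e}→{e,g,j}
  live L2: {e,g,j}→{e,g,j}
  live L3: {e,g,j}→{e,j}
  live L4: ∅→∅
  live L5: {j}→∅
  live L6: ∅→∅

live-out(L2) = ["e", "g", "j"]

Answer: ["e", "g", "j"]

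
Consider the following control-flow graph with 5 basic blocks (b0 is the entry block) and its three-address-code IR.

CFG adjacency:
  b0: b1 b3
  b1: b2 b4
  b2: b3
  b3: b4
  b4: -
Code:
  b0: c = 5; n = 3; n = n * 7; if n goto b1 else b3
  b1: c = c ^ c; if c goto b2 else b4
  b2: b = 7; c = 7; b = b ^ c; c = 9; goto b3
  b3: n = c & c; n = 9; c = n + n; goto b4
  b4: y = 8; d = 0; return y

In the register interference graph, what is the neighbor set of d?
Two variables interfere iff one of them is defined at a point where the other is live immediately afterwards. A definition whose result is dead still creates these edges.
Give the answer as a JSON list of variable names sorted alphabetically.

def/use:
  b0 def {c,n} use ∅
  b1 def {c} use {c}
  b2 def {b,c} use ∅
  b3 def {c,n} use {c}
  b4 def {d,y} use ∅

Liveness:
  b0: in=∅ out={c}
  b1: in={c} out=∅
  b2: in=∅ out={c}
  b3: in={c} out=∅
  b4: in=∅ out=∅

Interference:
  b↔{c}
  c↔{b,n}
  d↔{y}
  n↔{c}
  y↔{d}

N(d) = ["y"]

Answer: ["y"]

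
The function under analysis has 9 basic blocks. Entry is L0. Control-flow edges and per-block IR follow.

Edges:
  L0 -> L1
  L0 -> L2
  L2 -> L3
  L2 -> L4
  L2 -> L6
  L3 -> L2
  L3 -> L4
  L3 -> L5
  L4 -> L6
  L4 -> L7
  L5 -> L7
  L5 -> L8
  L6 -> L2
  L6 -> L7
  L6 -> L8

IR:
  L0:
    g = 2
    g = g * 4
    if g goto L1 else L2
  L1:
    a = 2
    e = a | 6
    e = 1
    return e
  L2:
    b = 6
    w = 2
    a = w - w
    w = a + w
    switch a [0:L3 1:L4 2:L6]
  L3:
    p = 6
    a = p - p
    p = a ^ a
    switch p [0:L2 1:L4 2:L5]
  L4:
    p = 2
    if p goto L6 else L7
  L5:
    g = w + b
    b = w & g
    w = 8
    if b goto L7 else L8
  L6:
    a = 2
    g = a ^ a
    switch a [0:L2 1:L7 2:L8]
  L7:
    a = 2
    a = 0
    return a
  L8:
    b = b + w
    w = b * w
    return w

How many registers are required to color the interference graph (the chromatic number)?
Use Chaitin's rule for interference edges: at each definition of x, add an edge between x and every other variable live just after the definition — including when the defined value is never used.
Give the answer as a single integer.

Answer: 4

Working:
Block summaries:
  L0: {g} / ∅
  L1: {a,e} / ∅
  L2: {a,b,w} / ∅
  L3: {a,p} / ∅
  L4: {p} / ∅
  L5: {b,g,w} / {b,w}
  L6: {a,g} / ∅
  L7: {a} / ∅
  L8: {b,w} / {b,w}

Live sets:
  live L0: ∅→∅
  live L1: ∅→∅
  live L2: ∅→{b,w}
  live L3: {b,w}→{b,w}
  live L4: {b,w}→{b,w}
  live L5: {b,w}→{b,w}
  live L6: {b,w}→{b,w}
  live L7: ∅→∅
  live L8: {b,w}→∅

Conflict graph:
  a: {b,g,w}
  b: {a,g,p,w}
  e: ∅
  g: {a,b,w}
  p: {b,w}
  w: {a,b,g,p}

Registers:
  lower bound: {a,b,g,w} mutually conflict ⇒ χ ≥ 4
  4-colouring: R0={b,e}  R1={w}  R2={a,p}  R3={g}
  χ = 4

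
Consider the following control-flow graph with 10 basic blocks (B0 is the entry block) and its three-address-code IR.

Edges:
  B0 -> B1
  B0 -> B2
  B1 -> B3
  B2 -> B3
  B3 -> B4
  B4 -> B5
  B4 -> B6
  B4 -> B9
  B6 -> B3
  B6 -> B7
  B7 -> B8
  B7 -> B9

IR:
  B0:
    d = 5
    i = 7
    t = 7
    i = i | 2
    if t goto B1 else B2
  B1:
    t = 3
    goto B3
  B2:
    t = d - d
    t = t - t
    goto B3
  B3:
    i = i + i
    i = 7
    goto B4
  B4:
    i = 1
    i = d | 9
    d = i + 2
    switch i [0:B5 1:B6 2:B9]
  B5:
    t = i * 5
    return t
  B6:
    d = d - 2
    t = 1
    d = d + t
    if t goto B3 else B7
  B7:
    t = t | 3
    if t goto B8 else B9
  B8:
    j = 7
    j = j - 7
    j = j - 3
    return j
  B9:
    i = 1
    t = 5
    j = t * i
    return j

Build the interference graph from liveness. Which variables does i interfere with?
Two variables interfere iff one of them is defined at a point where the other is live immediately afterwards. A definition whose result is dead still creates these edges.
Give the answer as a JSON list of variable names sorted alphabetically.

Per-block:
  B0: {d,i,t} / ∅
  B1: {t} / ∅
  B2: {t} / {d}
  B3: {i} / {i}
  B4: {d,i} / {d}
  B5: {t} / {i}
  B6: {d,t} / {d}
  B7: {t} / {t}
  B8: {j} / ∅
  B9: {i,j,t} / ∅

Liveness:
  B0: in=∅ out={d,i}
  B1: in={d,i} out={d,i}
  B2: in={d,i} out={d,i}
  B3: in={d,i} out={d}
  B4: in={d} out={d,i}
  B5: in={i} out=∅
  B6: in={d,i} out={d,i,t}
  B7: in={t} out=∅
  B8: in=∅ out=∅
  B9: in=∅ out=∅

Interference:
  d↔{i,t}
  i↔{d,t}
  j↔∅
  t↔{d,i}

N(i) = ["d", "t"]

Answer: ["d", "t"]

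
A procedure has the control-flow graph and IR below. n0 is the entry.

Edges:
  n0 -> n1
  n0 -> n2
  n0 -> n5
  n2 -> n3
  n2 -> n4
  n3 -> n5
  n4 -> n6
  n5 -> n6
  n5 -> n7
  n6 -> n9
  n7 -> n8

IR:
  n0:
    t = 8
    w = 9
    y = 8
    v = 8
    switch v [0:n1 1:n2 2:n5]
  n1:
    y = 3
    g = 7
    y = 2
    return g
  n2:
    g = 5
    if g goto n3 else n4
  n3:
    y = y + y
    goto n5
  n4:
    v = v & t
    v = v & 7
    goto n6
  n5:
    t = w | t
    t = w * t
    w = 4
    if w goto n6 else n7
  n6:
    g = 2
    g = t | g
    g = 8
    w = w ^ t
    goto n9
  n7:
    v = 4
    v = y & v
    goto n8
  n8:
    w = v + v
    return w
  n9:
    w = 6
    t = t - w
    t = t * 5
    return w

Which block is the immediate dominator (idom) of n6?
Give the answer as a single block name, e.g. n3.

Answer: n0

Analysis:
idom tree: n1←n0 n2←n0 n3←n2 n4←n2 n5←n0 n6←n0 n7←n5 n8←n7 n9←n6
Join-block Dom:
  n5: preds {n0,n3}: {n0} ∩ {n0,n2,n3} = {n0}; idom=n0
  n6: preds {n4,n5}: {n0,n2,n4} ∩ {n0,n5} = {n0}; idom=n0

idom(n6) = n0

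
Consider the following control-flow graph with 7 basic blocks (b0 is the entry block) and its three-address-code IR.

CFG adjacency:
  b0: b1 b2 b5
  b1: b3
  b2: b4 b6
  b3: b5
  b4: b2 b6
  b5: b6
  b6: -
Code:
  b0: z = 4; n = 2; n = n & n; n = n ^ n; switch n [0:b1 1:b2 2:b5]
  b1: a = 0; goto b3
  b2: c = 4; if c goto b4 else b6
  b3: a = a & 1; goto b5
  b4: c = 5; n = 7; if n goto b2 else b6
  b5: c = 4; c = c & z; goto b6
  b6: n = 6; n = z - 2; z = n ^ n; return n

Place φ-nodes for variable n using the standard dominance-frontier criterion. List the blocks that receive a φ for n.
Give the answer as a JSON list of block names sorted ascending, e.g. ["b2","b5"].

idom tree: b1←b0 b2←b0 b3←b1 b4←b2 b5←b0 b6←b0
Dom at joins:
  b2: preds {b0,b4}: {b0} ∩ {b0,b2,b4} = {b0}; idom=b0
  b5: preds {b0,b3}: {b0} ∩ {b0,b1,b3} = {b0}; idom=b0
  b6: preds {b2,b4,b5}: {b0,b2} ∩ {b0,b2,b4} ∩ {b0,b5} = {b0}; idom=b0

Frontier:
  join b2 pred b0: · stop@b0
  join b2 pred b4: b4→b2 stop@b0
  join b5 pred b0: · stop@b0
  join b5 pred b3: b3→b1 stop@b0
  join b6 pred b2: b2 stop@b0
  join b6 pred b4: b4→b2 stop@b0
  join b6 pred b5: b5 stop@b0
  b0 → ∅
  b1 → {b5}
  b2 → {b2,b6}
  b3 → {b5}
  b4 → {b2,b6}
  b5 → {b6}
  b6 → ∅

φ for n: defs {b0,b4,b6}
  DF⁺ = {b2,b6}

Answer: ["b2", "b6"]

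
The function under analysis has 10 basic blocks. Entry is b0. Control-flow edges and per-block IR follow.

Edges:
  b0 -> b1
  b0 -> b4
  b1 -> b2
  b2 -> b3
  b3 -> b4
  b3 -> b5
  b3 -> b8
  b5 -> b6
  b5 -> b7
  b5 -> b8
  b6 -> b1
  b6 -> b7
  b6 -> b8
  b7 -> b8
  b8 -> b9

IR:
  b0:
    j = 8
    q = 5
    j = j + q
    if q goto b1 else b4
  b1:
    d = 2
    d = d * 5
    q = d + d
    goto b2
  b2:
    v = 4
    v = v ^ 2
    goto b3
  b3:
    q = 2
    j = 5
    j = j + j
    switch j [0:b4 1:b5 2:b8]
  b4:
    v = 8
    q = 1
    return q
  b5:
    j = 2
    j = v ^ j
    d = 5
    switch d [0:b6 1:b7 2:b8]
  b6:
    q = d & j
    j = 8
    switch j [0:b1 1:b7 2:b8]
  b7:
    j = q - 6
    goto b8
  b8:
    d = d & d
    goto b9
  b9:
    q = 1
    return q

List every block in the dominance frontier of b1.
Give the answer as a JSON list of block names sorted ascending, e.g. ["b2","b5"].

idom tree: b1←b0 b2←b1 b3←b2 b4←b0 b5←b3 b6←b5 b7←b5 b8←b3 b9←b8
Dom at joins:
  b1: preds {b0,b6}: {b0} ∩ {b0,b1,b2,b3,b5,b6} = {b0}; idom=b0
  b4: preds {b0,b3}: {b0} ∩ {b0,b1,b2,b3} = {b0}; idom=b0
  b7: preds {b5,b6}: {b0,b1,b2,b3,b5} ∩ {b0,b1,b2,b3,b5,b6} = {b0,b1,b2,b3,b5}; idom=b5
  b8: preds {b3,b5,b6,b7}: {b0,b1,b2,b3} ∩ {b0,b1,b2,b3,b5} ∩ {b0,b1,b2,b3,b5,b6} ∩ {b0,b1,b2,b3,b5,b7} = {b0,b1,b2,b3}; idom=b3

Frontier:
  b1←b0: walk · to b0
  b1←b6: walk b6→b5→b3→b2→b1 to b0
  b4←b0: walk · to b0
  b4←b3: walk b3→b2→b1 to b0
  b7←b5: walk · to b5
  b7←b6: walk b6 to b5
  b8←b3: walk · to b3
  b8←b5: walk b5 to b3
  b8←b6: walk b6→b5 to b3
  b8←b7: walk b7→b5 to b3
  b0 → ∅
  b1 → {b1,b4}
  b2 → {b1,b4}
  b3 → {b1,b4}
  b4 → ∅
  b5 → {b1,b8}
  b6 → {b1,b7,b8}
  b7 → {b8}
  b8 → ∅
  b9 → ∅

DF(b1) = ["b1", "b4"]

Answer: ["b1", "b4"]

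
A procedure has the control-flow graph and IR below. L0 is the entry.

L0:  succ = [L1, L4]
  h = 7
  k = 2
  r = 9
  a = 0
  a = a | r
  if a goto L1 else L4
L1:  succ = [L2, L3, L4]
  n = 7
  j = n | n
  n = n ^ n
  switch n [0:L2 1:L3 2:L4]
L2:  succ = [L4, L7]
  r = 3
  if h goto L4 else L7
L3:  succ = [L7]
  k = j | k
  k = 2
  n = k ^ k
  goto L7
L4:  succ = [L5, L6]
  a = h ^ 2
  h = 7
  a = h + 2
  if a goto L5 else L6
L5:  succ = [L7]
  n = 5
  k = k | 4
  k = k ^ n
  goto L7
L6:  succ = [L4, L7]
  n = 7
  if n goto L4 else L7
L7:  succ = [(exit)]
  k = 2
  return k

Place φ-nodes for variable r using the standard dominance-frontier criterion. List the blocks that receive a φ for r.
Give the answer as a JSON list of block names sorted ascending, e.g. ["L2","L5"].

idom tree: L1←L0 L2←L1 L3←L1 L4←L0 L5←L4 L6←L4 L7←L0
Join-block Dom:
  L4: preds {L0,L1,L2,L6}: {L0} ∩ {L0,L1} ∩ {L0,L1,L2} ∩ {L0,L4,L6} = {L0}; idom=L0
  L7: preds {L2,L3,L5,L6}: {L0,L1,L2} ∩ {L0,L1,L3} ∩ {L0,L4,L5} ∩ {L0,L4,L6} = {L0}; idom=L0

DF walk-up:
  L4←L0: walk · to L0
  L4←L1: walk L1 to L0
  L4←L2: walk L2→L1 to L0
  L4←L6: walk L6→L4 to L0
  L7←L2: walk L2→L1 to L0
  L7←L3: walk L3→L1 to L0
  L7←L5: walk L5→L4 to L0
  L7←L6: walk L6→L4 to L0
  L0 → ∅
  L1 → {L4,L7}
  L2 → {L4,L7}
  L3 → {L7}
  L4 → {L4,L7}
  L5 → {L7}
  L6 → {L4,L7}
  L7 → ∅

φ for r: defs {L0,L2}
  DF⁺ = {L4,L7}

Answer: ["L4", "L7"]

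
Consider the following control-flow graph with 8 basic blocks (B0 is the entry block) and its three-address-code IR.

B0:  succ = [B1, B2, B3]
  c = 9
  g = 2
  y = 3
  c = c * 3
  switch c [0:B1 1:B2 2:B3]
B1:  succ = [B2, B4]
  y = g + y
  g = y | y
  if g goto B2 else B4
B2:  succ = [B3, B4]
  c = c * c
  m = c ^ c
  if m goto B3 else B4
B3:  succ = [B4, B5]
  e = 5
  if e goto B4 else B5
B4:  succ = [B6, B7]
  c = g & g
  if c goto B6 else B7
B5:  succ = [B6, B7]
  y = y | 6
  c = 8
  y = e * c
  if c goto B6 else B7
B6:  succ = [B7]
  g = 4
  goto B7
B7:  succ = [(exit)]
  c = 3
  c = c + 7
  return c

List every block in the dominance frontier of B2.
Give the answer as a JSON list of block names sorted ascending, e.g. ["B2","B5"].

Answer: ["B3", "B4"]

Working:
idom tree: B1←B0 B2←B0 B3←B0 B4←B0 B5←B3 B6←B0 B7←B0
Dom at joins:
  B2: preds {B0,B1}: {B0} ∩ {B0,B1} = {B0}; idom=B0
  B3: preds {B0,B2}: {B0} ∩ {B0,B2} = {B0}; idom=B0
  B4: preds {B1,B2,B3}: {B0,B1} ∩ {B0,B2} ∩ {B0,B3} = {B0}; idom=B0
  B6: preds {B4,B5}: {B0,B4} ∩ {B0,B3,B5} = {B0}; idom=B0
  B7: preds {B4,B5,B6}: {B0,B4} ∩ {B0,B3,B5} ∩ {B0,B6} = {B0}; idom=B0

DF walk-up:
  join B2 pred B0: · stop@B0
  join B2 pred B1: B1 stop@B0
  join B3 pred B0: · stop@B0
  join B3 pred B2: B2 stop@B0
  join B4 pred B1: B1 stop@B0
  join B4 pred B2: B2 stop@B0
  join B4 pred B3: B3 stop@B0
  join B6 pred B4: B4 stop@B0
  join B6 pred B5: B5→B3 stop@B0
  join B7 pred B4: B4 stop@B0
  join B7 pred B5: B5→B3 stop@B0
  join B7 pred B6: B6 stop@B0
  B0 → ∅
  B1 → {B2,B4}
  B2 → {B3,B4}
  B3 → {B4,B6,B7}
  B4 → {B6,B7}
  B5 → {B6,B7}
  B6 → {B7}
  B7 → ∅

DF(B2) = ["B3", "B4"]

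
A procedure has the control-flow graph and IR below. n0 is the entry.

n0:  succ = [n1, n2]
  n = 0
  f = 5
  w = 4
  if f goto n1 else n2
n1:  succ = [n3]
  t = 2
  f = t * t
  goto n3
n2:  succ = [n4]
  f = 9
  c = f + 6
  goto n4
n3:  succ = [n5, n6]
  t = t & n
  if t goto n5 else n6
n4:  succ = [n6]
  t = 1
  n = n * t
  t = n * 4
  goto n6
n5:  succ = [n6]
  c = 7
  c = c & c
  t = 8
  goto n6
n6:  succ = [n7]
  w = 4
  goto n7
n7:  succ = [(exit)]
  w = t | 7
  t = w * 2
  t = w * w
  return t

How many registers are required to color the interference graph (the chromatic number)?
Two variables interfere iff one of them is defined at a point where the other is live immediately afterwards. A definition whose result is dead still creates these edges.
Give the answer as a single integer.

Answer: 4

Analysis:
Block summaries:
  n0: def={f,n,w} ue=∅
  n1: def={f,t} ue=∅
  n2: def={c,f} ue=∅
  n3: def={t} ue={n,t}
  n4: def={n,t} ue={n}
  n5: def={c,t} ue=∅
  n6: def={w} ue=∅
  n7: def={t,w} ue={t}

Liveness:
  live n0: ∅→{n}
  live n1: {n}→{n,t}
  live n2: {n}→{n}
  live n3: {n,t}→{t}
  live n4: {n}→{t}
  live n5: ∅→{t}
  live n6: {t}→{t}
  live n7: {t}→∅

Conflict graph:
  c: {n}
  f: {n,t,w}
  n: {c,f,t,w}
  t: {f,n,w}
  w: {f,n,t}

Colouring:
  clique {f,n,t,w} ⇒ need ≥ 4
  4-colouring: r0={n}  r1={c,f}  r2={t}  r3={w}
  χ = 4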